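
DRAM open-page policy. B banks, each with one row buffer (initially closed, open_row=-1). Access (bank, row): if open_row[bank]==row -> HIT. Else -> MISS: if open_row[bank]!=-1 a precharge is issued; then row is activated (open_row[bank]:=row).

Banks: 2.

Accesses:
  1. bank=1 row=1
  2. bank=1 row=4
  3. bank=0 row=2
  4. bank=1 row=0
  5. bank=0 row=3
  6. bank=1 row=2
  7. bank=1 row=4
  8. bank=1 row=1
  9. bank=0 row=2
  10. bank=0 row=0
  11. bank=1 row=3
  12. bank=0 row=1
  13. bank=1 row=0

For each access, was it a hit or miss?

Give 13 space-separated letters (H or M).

Answer: M M M M M M M M M M M M M

Derivation:
Acc 1: bank1 row1 -> MISS (open row1); precharges=0
Acc 2: bank1 row4 -> MISS (open row4); precharges=1
Acc 3: bank0 row2 -> MISS (open row2); precharges=1
Acc 4: bank1 row0 -> MISS (open row0); precharges=2
Acc 5: bank0 row3 -> MISS (open row3); precharges=3
Acc 6: bank1 row2 -> MISS (open row2); precharges=4
Acc 7: bank1 row4 -> MISS (open row4); precharges=5
Acc 8: bank1 row1 -> MISS (open row1); precharges=6
Acc 9: bank0 row2 -> MISS (open row2); precharges=7
Acc 10: bank0 row0 -> MISS (open row0); precharges=8
Acc 11: bank1 row3 -> MISS (open row3); precharges=9
Acc 12: bank0 row1 -> MISS (open row1); precharges=10
Acc 13: bank1 row0 -> MISS (open row0); precharges=11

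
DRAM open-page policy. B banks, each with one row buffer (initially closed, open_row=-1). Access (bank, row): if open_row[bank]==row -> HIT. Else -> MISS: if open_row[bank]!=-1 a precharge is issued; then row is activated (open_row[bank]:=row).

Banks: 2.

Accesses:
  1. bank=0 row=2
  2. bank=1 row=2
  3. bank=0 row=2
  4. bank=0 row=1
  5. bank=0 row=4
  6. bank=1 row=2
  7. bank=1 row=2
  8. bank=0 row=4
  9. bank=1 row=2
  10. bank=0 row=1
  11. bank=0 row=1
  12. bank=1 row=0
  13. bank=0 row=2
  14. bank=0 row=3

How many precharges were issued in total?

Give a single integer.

Answer: 6

Derivation:
Acc 1: bank0 row2 -> MISS (open row2); precharges=0
Acc 2: bank1 row2 -> MISS (open row2); precharges=0
Acc 3: bank0 row2 -> HIT
Acc 4: bank0 row1 -> MISS (open row1); precharges=1
Acc 5: bank0 row4 -> MISS (open row4); precharges=2
Acc 6: bank1 row2 -> HIT
Acc 7: bank1 row2 -> HIT
Acc 8: bank0 row4 -> HIT
Acc 9: bank1 row2 -> HIT
Acc 10: bank0 row1 -> MISS (open row1); precharges=3
Acc 11: bank0 row1 -> HIT
Acc 12: bank1 row0 -> MISS (open row0); precharges=4
Acc 13: bank0 row2 -> MISS (open row2); precharges=5
Acc 14: bank0 row3 -> MISS (open row3); precharges=6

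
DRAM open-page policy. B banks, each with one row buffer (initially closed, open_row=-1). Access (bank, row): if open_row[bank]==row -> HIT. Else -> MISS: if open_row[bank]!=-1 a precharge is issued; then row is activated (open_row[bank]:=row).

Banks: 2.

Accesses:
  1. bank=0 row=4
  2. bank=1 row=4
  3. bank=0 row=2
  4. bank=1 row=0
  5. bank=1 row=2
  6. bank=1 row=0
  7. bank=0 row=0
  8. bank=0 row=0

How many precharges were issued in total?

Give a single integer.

Answer: 5

Derivation:
Acc 1: bank0 row4 -> MISS (open row4); precharges=0
Acc 2: bank1 row4 -> MISS (open row4); precharges=0
Acc 3: bank0 row2 -> MISS (open row2); precharges=1
Acc 4: bank1 row0 -> MISS (open row0); precharges=2
Acc 5: bank1 row2 -> MISS (open row2); precharges=3
Acc 6: bank1 row0 -> MISS (open row0); precharges=4
Acc 7: bank0 row0 -> MISS (open row0); precharges=5
Acc 8: bank0 row0 -> HIT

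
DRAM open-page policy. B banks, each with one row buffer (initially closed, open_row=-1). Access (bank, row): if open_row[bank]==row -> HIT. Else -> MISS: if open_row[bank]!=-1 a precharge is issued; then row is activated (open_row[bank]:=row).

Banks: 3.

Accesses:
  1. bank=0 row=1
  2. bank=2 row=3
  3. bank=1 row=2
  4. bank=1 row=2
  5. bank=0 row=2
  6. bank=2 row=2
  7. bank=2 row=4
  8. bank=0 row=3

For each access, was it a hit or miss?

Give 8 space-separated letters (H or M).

Answer: M M M H M M M M

Derivation:
Acc 1: bank0 row1 -> MISS (open row1); precharges=0
Acc 2: bank2 row3 -> MISS (open row3); precharges=0
Acc 3: bank1 row2 -> MISS (open row2); precharges=0
Acc 4: bank1 row2 -> HIT
Acc 5: bank0 row2 -> MISS (open row2); precharges=1
Acc 6: bank2 row2 -> MISS (open row2); precharges=2
Acc 7: bank2 row4 -> MISS (open row4); precharges=3
Acc 8: bank0 row3 -> MISS (open row3); precharges=4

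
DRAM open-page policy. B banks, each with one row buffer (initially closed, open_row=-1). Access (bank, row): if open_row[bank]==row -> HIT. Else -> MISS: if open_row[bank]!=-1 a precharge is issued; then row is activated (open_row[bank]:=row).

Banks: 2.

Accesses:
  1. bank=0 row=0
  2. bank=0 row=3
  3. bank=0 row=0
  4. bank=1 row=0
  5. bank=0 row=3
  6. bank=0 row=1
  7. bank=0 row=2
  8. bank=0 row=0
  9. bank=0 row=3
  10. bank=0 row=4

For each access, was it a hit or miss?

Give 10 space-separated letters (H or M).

Acc 1: bank0 row0 -> MISS (open row0); precharges=0
Acc 2: bank0 row3 -> MISS (open row3); precharges=1
Acc 3: bank0 row0 -> MISS (open row0); precharges=2
Acc 4: bank1 row0 -> MISS (open row0); precharges=2
Acc 5: bank0 row3 -> MISS (open row3); precharges=3
Acc 6: bank0 row1 -> MISS (open row1); precharges=4
Acc 7: bank0 row2 -> MISS (open row2); precharges=5
Acc 8: bank0 row0 -> MISS (open row0); precharges=6
Acc 9: bank0 row3 -> MISS (open row3); precharges=7
Acc 10: bank0 row4 -> MISS (open row4); precharges=8

Answer: M M M M M M M M M M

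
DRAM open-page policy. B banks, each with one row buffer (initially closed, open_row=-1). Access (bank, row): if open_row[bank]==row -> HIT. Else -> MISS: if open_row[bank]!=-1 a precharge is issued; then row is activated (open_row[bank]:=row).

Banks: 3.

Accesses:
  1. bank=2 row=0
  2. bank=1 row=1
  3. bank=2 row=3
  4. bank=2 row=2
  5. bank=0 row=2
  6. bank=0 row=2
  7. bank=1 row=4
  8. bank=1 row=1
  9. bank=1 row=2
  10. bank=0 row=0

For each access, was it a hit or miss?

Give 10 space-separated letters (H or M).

Answer: M M M M M H M M M M

Derivation:
Acc 1: bank2 row0 -> MISS (open row0); precharges=0
Acc 2: bank1 row1 -> MISS (open row1); precharges=0
Acc 3: bank2 row3 -> MISS (open row3); precharges=1
Acc 4: bank2 row2 -> MISS (open row2); precharges=2
Acc 5: bank0 row2 -> MISS (open row2); precharges=2
Acc 6: bank0 row2 -> HIT
Acc 7: bank1 row4 -> MISS (open row4); precharges=3
Acc 8: bank1 row1 -> MISS (open row1); precharges=4
Acc 9: bank1 row2 -> MISS (open row2); precharges=5
Acc 10: bank0 row0 -> MISS (open row0); precharges=6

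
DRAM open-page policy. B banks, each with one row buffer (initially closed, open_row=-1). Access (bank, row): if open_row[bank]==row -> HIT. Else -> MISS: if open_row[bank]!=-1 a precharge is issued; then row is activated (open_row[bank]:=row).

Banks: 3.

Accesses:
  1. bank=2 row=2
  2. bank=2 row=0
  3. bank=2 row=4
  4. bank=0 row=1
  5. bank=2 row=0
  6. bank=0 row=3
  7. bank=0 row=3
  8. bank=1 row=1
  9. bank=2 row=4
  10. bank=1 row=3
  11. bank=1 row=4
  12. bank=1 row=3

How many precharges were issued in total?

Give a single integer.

Acc 1: bank2 row2 -> MISS (open row2); precharges=0
Acc 2: bank2 row0 -> MISS (open row0); precharges=1
Acc 3: bank2 row4 -> MISS (open row4); precharges=2
Acc 4: bank0 row1 -> MISS (open row1); precharges=2
Acc 5: bank2 row0 -> MISS (open row0); precharges=3
Acc 6: bank0 row3 -> MISS (open row3); precharges=4
Acc 7: bank0 row3 -> HIT
Acc 8: bank1 row1 -> MISS (open row1); precharges=4
Acc 9: bank2 row4 -> MISS (open row4); precharges=5
Acc 10: bank1 row3 -> MISS (open row3); precharges=6
Acc 11: bank1 row4 -> MISS (open row4); precharges=7
Acc 12: bank1 row3 -> MISS (open row3); precharges=8

Answer: 8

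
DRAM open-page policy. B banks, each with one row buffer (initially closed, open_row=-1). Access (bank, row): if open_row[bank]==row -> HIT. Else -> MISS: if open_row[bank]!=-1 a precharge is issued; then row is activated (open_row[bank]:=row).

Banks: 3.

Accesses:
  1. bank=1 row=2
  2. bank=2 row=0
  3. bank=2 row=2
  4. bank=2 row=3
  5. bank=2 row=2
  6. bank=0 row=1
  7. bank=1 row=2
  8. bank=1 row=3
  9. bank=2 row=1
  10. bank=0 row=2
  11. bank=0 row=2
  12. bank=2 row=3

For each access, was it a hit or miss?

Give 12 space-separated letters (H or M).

Acc 1: bank1 row2 -> MISS (open row2); precharges=0
Acc 2: bank2 row0 -> MISS (open row0); precharges=0
Acc 3: bank2 row2 -> MISS (open row2); precharges=1
Acc 4: bank2 row3 -> MISS (open row3); precharges=2
Acc 5: bank2 row2 -> MISS (open row2); precharges=3
Acc 6: bank0 row1 -> MISS (open row1); precharges=3
Acc 7: bank1 row2 -> HIT
Acc 8: bank1 row3 -> MISS (open row3); precharges=4
Acc 9: bank2 row1 -> MISS (open row1); precharges=5
Acc 10: bank0 row2 -> MISS (open row2); precharges=6
Acc 11: bank0 row2 -> HIT
Acc 12: bank2 row3 -> MISS (open row3); precharges=7

Answer: M M M M M M H M M M H M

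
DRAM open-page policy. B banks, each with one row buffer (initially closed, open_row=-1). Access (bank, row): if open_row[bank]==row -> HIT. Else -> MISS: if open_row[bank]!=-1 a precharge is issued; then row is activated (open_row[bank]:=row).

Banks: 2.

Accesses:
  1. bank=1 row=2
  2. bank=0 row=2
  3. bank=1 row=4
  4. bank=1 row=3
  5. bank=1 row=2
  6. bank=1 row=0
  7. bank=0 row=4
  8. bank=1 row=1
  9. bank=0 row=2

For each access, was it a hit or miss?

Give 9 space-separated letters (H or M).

Answer: M M M M M M M M M

Derivation:
Acc 1: bank1 row2 -> MISS (open row2); precharges=0
Acc 2: bank0 row2 -> MISS (open row2); precharges=0
Acc 3: bank1 row4 -> MISS (open row4); precharges=1
Acc 4: bank1 row3 -> MISS (open row3); precharges=2
Acc 5: bank1 row2 -> MISS (open row2); precharges=3
Acc 6: bank1 row0 -> MISS (open row0); precharges=4
Acc 7: bank0 row4 -> MISS (open row4); precharges=5
Acc 8: bank1 row1 -> MISS (open row1); precharges=6
Acc 9: bank0 row2 -> MISS (open row2); precharges=7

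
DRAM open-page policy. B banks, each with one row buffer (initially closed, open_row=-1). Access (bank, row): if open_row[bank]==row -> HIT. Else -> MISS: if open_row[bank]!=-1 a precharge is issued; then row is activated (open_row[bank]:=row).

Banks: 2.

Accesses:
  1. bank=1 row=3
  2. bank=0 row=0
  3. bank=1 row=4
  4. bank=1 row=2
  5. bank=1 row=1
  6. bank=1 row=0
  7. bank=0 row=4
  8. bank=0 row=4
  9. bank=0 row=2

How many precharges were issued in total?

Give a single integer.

Answer: 6

Derivation:
Acc 1: bank1 row3 -> MISS (open row3); precharges=0
Acc 2: bank0 row0 -> MISS (open row0); precharges=0
Acc 3: bank1 row4 -> MISS (open row4); precharges=1
Acc 4: bank1 row2 -> MISS (open row2); precharges=2
Acc 5: bank1 row1 -> MISS (open row1); precharges=3
Acc 6: bank1 row0 -> MISS (open row0); precharges=4
Acc 7: bank0 row4 -> MISS (open row4); precharges=5
Acc 8: bank0 row4 -> HIT
Acc 9: bank0 row2 -> MISS (open row2); precharges=6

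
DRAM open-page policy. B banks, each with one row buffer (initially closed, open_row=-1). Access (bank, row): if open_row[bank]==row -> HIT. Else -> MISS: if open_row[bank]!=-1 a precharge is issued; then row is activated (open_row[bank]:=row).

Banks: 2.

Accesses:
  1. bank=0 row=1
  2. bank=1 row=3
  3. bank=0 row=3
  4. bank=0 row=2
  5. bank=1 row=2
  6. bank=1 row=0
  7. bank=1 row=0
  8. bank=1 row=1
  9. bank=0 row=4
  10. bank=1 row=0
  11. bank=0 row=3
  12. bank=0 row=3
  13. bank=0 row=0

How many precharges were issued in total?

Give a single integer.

Answer: 9

Derivation:
Acc 1: bank0 row1 -> MISS (open row1); precharges=0
Acc 2: bank1 row3 -> MISS (open row3); precharges=0
Acc 3: bank0 row3 -> MISS (open row3); precharges=1
Acc 4: bank0 row2 -> MISS (open row2); precharges=2
Acc 5: bank1 row2 -> MISS (open row2); precharges=3
Acc 6: bank1 row0 -> MISS (open row0); precharges=4
Acc 7: bank1 row0 -> HIT
Acc 8: bank1 row1 -> MISS (open row1); precharges=5
Acc 9: bank0 row4 -> MISS (open row4); precharges=6
Acc 10: bank1 row0 -> MISS (open row0); precharges=7
Acc 11: bank0 row3 -> MISS (open row3); precharges=8
Acc 12: bank0 row3 -> HIT
Acc 13: bank0 row0 -> MISS (open row0); precharges=9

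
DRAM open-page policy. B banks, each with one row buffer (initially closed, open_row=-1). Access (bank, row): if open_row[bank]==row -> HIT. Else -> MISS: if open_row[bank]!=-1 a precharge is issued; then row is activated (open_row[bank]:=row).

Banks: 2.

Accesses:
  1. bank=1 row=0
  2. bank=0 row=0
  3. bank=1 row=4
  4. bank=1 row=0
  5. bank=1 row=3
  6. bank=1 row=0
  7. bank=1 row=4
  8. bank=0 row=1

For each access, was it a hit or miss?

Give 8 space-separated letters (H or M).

Answer: M M M M M M M M

Derivation:
Acc 1: bank1 row0 -> MISS (open row0); precharges=0
Acc 2: bank0 row0 -> MISS (open row0); precharges=0
Acc 3: bank1 row4 -> MISS (open row4); precharges=1
Acc 4: bank1 row0 -> MISS (open row0); precharges=2
Acc 5: bank1 row3 -> MISS (open row3); precharges=3
Acc 6: bank1 row0 -> MISS (open row0); precharges=4
Acc 7: bank1 row4 -> MISS (open row4); precharges=5
Acc 8: bank0 row1 -> MISS (open row1); precharges=6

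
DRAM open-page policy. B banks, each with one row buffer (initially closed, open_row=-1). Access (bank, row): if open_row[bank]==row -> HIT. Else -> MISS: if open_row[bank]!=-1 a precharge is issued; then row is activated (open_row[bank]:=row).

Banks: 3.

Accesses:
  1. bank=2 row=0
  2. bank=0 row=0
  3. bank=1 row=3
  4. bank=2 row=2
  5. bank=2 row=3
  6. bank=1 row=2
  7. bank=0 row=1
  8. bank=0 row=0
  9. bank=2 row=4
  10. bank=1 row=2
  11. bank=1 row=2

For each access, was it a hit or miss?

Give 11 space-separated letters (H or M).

Answer: M M M M M M M M M H H

Derivation:
Acc 1: bank2 row0 -> MISS (open row0); precharges=0
Acc 2: bank0 row0 -> MISS (open row0); precharges=0
Acc 3: bank1 row3 -> MISS (open row3); precharges=0
Acc 4: bank2 row2 -> MISS (open row2); precharges=1
Acc 5: bank2 row3 -> MISS (open row3); precharges=2
Acc 6: bank1 row2 -> MISS (open row2); precharges=3
Acc 7: bank0 row1 -> MISS (open row1); precharges=4
Acc 8: bank0 row0 -> MISS (open row0); precharges=5
Acc 9: bank2 row4 -> MISS (open row4); precharges=6
Acc 10: bank1 row2 -> HIT
Acc 11: bank1 row2 -> HIT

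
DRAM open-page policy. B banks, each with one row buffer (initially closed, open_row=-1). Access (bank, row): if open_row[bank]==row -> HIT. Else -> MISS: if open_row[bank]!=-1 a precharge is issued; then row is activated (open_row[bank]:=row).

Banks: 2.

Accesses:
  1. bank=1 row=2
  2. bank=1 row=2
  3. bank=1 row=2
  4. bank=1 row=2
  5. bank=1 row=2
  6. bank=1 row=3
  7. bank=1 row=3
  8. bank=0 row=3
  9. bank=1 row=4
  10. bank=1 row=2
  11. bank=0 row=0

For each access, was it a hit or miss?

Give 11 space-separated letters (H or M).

Acc 1: bank1 row2 -> MISS (open row2); precharges=0
Acc 2: bank1 row2 -> HIT
Acc 3: bank1 row2 -> HIT
Acc 4: bank1 row2 -> HIT
Acc 5: bank1 row2 -> HIT
Acc 6: bank1 row3 -> MISS (open row3); precharges=1
Acc 7: bank1 row3 -> HIT
Acc 8: bank0 row3 -> MISS (open row3); precharges=1
Acc 9: bank1 row4 -> MISS (open row4); precharges=2
Acc 10: bank1 row2 -> MISS (open row2); precharges=3
Acc 11: bank0 row0 -> MISS (open row0); precharges=4

Answer: M H H H H M H M M M M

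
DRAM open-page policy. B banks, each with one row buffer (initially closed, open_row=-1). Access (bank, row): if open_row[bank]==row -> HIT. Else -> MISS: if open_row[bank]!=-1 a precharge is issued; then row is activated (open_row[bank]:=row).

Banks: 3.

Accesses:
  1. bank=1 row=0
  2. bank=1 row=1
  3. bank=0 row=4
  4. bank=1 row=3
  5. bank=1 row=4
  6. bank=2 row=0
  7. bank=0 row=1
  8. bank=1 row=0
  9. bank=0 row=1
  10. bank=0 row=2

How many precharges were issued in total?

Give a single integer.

Answer: 6

Derivation:
Acc 1: bank1 row0 -> MISS (open row0); precharges=0
Acc 2: bank1 row1 -> MISS (open row1); precharges=1
Acc 3: bank0 row4 -> MISS (open row4); precharges=1
Acc 4: bank1 row3 -> MISS (open row3); precharges=2
Acc 5: bank1 row4 -> MISS (open row4); precharges=3
Acc 6: bank2 row0 -> MISS (open row0); precharges=3
Acc 7: bank0 row1 -> MISS (open row1); precharges=4
Acc 8: bank1 row0 -> MISS (open row0); precharges=5
Acc 9: bank0 row1 -> HIT
Acc 10: bank0 row2 -> MISS (open row2); precharges=6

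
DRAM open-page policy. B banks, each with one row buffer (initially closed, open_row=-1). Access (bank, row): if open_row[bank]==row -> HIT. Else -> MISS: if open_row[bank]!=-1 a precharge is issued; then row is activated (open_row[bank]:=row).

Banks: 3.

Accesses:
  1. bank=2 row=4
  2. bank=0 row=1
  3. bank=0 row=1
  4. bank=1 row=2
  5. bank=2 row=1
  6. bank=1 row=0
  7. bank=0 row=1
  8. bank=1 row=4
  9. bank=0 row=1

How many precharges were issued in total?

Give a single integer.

Acc 1: bank2 row4 -> MISS (open row4); precharges=0
Acc 2: bank0 row1 -> MISS (open row1); precharges=0
Acc 3: bank0 row1 -> HIT
Acc 4: bank1 row2 -> MISS (open row2); precharges=0
Acc 5: bank2 row1 -> MISS (open row1); precharges=1
Acc 6: bank1 row0 -> MISS (open row0); precharges=2
Acc 7: bank0 row1 -> HIT
Acc 8: bank1 row4 -> MISS (open row4); precharges=3
Acc 9: bank0 row1 -> HIT

Answer: 3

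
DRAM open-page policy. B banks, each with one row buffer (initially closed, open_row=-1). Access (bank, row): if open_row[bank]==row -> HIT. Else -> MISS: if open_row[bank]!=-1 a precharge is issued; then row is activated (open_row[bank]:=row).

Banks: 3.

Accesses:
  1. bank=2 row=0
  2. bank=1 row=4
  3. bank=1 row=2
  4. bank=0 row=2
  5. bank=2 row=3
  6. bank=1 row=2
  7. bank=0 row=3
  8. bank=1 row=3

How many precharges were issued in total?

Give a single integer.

Answer: 4

Derivation:
Acc 1: bank2 row0 -> MISS (open row0); precharges=0
Acc 2: bank1 row4 -> MISS (open row4); precharges=0
Acc 3: bank1 row2 -> MISS (open row2); precharges=1
Acc 4: bank0 row2 -> MISS (open row2); precharges=1
Acc 5: bank2 row3 -> MISS (open row3); precharges=2
Acc 6: bank1 row2 -> HIT
Acc 7: bank0 row3 -> MISS (open row3); precharges=3
Acc 8: bank1 row3 -> MISS (open row3); precharges=4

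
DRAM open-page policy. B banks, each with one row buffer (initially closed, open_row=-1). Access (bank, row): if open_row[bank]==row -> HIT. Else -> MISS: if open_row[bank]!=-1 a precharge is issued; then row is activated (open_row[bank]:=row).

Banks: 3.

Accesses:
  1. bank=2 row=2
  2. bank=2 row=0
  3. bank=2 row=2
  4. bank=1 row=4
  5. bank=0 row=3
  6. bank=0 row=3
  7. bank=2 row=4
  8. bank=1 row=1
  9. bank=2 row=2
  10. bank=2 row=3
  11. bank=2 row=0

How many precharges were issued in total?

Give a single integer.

Acc 1: bank2 row2 -> MISS (open row2); precharges=0
Acc 2: bank2 row0 -> MISS (open row0); precharges=1
Acc 3: bank2 row2 -> MISS (open row2); precharges=2
Acc 4: bank1 row4 -> MISS (open row4); precharges=2
Acc 5: bank0 row3 -> MISS (open row3); precharges=2
Acc 6: bank0 row3 -> HIT
Acc 7: bank2 row4 -> MISS (open row4); precharges=3
Acc 8: bank1 row1 -> MISS (open row1); precharges=4
Acc 9: bank2 row2 -> MISS (open row2); precharges=5
Acc 10: bank2 row3 -> MISS (open row3); precharges=6
Acc 11: bank2 row0 -> MISS (open row0); precharges=7

Answer: 7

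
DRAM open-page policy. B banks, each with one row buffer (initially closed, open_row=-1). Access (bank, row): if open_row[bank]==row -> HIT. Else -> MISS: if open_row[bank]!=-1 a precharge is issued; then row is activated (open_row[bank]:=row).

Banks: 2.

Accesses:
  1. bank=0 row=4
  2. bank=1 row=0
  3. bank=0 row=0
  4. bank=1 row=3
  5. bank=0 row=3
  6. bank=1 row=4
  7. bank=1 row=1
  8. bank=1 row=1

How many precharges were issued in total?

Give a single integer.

Answer: 5

Derivation:
Acc 1: bank0 row4 -> MISS (open row4); precharges=0
Acc 2: bank1 row0 -> MISS (open row0); precharges=0
Acc 3: bank0 row0 -> MISS (open row0); precharges=1
Acc 4: bank1 row3 -> MISS (open row3); precharges=2
Acc 5: bank0 row3 -> MISS (open row3); precharges=3
Acc 6: bank1 row4 -> MISS (open row4); precharges=4
Acc 7: bank1 row1 -> MISS (open row1); precharges=5
Acc 8: bank1 row1 -> HIT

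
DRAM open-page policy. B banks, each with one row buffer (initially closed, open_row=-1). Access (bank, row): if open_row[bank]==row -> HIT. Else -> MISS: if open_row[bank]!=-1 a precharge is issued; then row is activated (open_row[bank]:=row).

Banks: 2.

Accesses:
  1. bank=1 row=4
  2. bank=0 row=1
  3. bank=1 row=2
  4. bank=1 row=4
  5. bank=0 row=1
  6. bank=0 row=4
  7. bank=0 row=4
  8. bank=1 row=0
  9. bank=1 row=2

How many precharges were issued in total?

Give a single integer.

Answer: 5

Derivation:
Acc 1: bank1 row4 -> MISS (open row4); precharges=0
Acc 2: bank0 row1 -> MISS (open row1); precharges=0
Acc 3: bank1 row2 -> MISS (open row2); precharges=1
Acc 4: bank1 row4 -> MISS (open row4); precharges=2
Acc 5: bank0 row1 -> HIT
Acc 6: bank0 row4 -> MISS (open row4); precharges=3
Acc 7: bank0 row4 -> HIT
Acc 8: bank1 row0 -> MISS (open row0); precharges=4
Acc 9: bank1 row2 -> MISS (open row2); precharges=5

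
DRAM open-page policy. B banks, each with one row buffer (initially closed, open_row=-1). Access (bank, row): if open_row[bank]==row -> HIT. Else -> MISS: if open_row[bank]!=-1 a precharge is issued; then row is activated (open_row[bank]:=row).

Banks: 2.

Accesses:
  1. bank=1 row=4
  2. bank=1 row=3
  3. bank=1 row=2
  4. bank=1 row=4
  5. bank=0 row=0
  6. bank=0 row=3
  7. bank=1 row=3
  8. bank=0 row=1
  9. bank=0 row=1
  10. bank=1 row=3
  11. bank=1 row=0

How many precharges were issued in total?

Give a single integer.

Acc 1: bank1 row4 -> MISS (open row4); precharges=0
Acc 2: bank1 row3 -> MISS (open row3); precharges=1
Acc 3: bank1 row2 -> MISS (open row2); precharges=2
Acc 4: bank1 row4 -> MISS (open row4); precharges=3
Acc 5: bank0 row0 -> MISS (open row0); precharges=3
Acc 6: bank0 row3 -> MISS (open row3); precharges=4
Acc 7: bank1 row3 -> MISS (open row3); precharges=5
Acc 8: bank0 row1 -> MISS (open row1); precharges=6
Acc 9: bank0 row1 -> HIT
Acc 10: bank1 row3 -> HIT
Acc 11: bank1 row0 -> MISS (open row0); precharges=7

Answer: 7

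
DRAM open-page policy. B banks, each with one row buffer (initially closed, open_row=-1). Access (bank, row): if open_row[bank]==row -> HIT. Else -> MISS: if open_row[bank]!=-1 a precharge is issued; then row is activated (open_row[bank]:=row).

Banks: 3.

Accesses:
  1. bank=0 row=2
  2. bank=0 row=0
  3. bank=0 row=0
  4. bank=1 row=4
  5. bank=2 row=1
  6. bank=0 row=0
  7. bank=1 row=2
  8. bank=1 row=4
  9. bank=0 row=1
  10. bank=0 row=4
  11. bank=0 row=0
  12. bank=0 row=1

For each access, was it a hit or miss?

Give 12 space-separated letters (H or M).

Answer: M M H M M H M M M M M M

Derivation:
Acc 1: bank0 row2 -> MISS (open row2); precharges=0
Acc 2: bank0 row0 -> MISS (open row0); precharges=1
Acc 3: bank0 row0 -> HIT
Acc 4: bank1 row4 -> MISS (open row4); precharges=1
Acc 5: bank2 row1 -> MISS (open row1); precharges=1
Acc 6: bank0 row0 -> HIT
Acc 7: bank1 row2 -> MISS (open row2); precharges=2
Acc 8: bank1 row4 -> MISS (open row4); precharges=3
Acc 9: bank0 row1 -> MISS (open row1); precharges=4
Acc 10: bank0 row4 -> MISS (open row4); precharges=5
Acc 11: bank0 row0 -> MISS (open row0); precharges=6
Acc 12: bank0 row1 -> MISS (open row1); precharges=7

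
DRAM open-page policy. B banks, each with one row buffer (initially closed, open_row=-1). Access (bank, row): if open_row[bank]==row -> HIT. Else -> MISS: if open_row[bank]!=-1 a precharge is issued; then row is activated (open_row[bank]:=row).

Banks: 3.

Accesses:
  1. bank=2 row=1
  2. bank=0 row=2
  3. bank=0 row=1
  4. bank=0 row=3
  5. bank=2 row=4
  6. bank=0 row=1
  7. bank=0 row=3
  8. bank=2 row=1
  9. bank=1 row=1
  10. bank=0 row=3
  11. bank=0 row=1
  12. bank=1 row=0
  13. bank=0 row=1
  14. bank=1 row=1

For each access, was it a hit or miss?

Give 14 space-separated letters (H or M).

Answer: M M M M M M M M M H M M H M

Derivation:
Acc 1: bank2 row1 -> MISS (open row1); precharges=0
Acc 2: bank0 row2 -> MISS (open row2); precharges=0
Acc 3: bank0 row1 -> MISS (open row1); precharges=1
Acc 4: bank0 row3 -> MISS (open row3); precharges=2
Acc 5: bank2 row4 -> MISS (open row4); precharges=3
Acc 6: bank0 row1 -> MISS (open row1); precharges=4
Acc 7: bank0 row3 -> MISS (open row3); precharges=5
Acc 8: bank2 row1 -> MISS (open row1); precharges=6
Acc 9: bank1 row1 -> MISS (open row1); precharges=6
Acc 10: bank0 row3 -> HIT
Acc 11: bank0 row1 -> MISS (open row1); precharges=7
Acc 12: bank1 row0 -> MISS (open row0); precharges=8
Acc 13: bank0 row1 -> HIT
Acc 14: bank1 row1 -> MISS (open row1); precharges=9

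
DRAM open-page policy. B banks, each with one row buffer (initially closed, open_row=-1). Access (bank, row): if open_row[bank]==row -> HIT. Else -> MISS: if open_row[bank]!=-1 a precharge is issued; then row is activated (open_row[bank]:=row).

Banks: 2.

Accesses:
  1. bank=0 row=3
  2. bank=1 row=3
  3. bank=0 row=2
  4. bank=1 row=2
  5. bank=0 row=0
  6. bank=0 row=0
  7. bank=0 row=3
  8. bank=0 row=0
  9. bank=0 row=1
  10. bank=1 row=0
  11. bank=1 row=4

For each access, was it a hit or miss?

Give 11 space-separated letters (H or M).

Answer: M M M M M H M M M M M

Derivation:
Acc 1: bank0 row3 -> MISS (open row3); precharges=0
Acc 2: bank1 row3 -> MISS (open row3); precharges=0
Acc 3: bank0 row2 -> MISS (open row2); precharges=1
Acc 4: bank1 row2 -> MISS (open row2); precharges=2
Acc 5: bank0 row0 -> MISS (open row0); precharges=3
Acc 6: bank0 row0 -> HIT
Acc 7: bank0 row3 -> MISS (open row3); precharges=4
Acc 8: bank0 row0 -> MISS (open row0); precharges=5
Acc 9: bank0 row1 -> MISS (open row1); precharges=6
Acc 10: bank1 row0 -> MISS (open row0); precharges=7
Acc 11: bank1 row4 -> MISS (open row4); precharges=8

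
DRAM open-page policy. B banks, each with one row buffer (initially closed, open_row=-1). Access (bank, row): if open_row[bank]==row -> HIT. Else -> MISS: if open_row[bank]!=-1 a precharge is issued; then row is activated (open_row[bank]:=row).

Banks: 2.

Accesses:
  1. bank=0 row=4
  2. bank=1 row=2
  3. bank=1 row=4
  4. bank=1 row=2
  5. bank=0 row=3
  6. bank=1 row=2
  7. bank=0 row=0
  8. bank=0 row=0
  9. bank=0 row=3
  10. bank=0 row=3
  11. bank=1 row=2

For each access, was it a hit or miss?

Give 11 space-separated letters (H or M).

Acc 1: bank0 row4 -> MISS (open row4); precharges=0
Acc 2: bank1 row2 -> MISS (open row2); precharges=0
Acc 3: bank1 row4 -> MISS (open row4); precharges=1
Acc 4: bank1 row2 -> MISS (open row2); precharges=2
Acc 5: bank0 row3 -> MISS (open row3); precharges=3
Acc 6: bank1 row2 -> HIT
Acc 7: bank0 row0 -> MISS (open row0); precharges=4
Acc 8: bank0 row0 -> HIT
Acc 9: bank0 row3 -> MISS (open row3); precharges=5
Acc 10: bank0 row3 -> HIT
Acc 11: bank1 row2 -> HIT

Answer: M M M M M H M H M H H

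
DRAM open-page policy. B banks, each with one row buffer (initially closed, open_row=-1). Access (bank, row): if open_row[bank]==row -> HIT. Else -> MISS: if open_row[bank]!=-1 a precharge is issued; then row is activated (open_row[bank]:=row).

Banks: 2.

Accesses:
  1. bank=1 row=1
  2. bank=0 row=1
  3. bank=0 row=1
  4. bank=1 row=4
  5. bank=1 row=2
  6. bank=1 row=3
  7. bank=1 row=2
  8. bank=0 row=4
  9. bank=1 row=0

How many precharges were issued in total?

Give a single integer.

Answer: 6

Derivation:
Acc 1: bank1 row1 -> MISS (open row1); precharges=0
Acc 2: bank0 row1 -> MISS (open row1); precharges=0
Acc 3: bank0 row1 -> HIT
Acc 4: bank1 row4 -> MISS (open row4); precharges=1
Acc 5: bank1 row2 -> MISS (open row2); precharges=2
Acc 6: bank1 row3 -> MISS (open row3); precharges=3
Acc 7: bank1 row2 -> MISS (open row2); precharges=4
Acc 8: bank0 row4 -> MISS (open row4); precharges=5
Acc 9: bank1 row0 -> MISS (open row0); precharges=6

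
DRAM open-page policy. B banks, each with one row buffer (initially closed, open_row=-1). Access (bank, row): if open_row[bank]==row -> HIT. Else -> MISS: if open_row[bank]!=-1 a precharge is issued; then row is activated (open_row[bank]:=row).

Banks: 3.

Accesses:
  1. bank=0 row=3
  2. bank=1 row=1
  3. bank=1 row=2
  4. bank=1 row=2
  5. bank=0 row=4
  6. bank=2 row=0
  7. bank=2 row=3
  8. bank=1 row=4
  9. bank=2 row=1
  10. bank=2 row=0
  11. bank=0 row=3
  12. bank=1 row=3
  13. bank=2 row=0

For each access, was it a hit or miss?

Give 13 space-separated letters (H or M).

Answer: M M M H M M M M M M M M H

Derivation:
Acc 1: bank0 row3 -> MISS (open row3); precharges=0
Acc 2: bank1 row1 -> MISS (open row1); precharges=0
Acc 3: bank1 row2 -> MISS (open row2); precharges=1
Acc 4: bank1 row2 -> HIT
Acc 5: bank0 row4 -> MISS (open row4); precharges=2
Acc 6: bank2 row0 -> MISS (open row0); precharges=2
Acc 7: bank2 row3 -> MISS (open row3); precharges=3
Acc 8: bank1 row4 -> MISS (open row4); precharges=4
Acc 9: bank2 row1 -> MISS (open row1); precharges=5
Acc 10: bank2 row0 -> MISS (open row0); precharges=6
Acc 11: bank0 row3 -> MISS (open row3); precharges=7
Acc 12: bank1 row3 -> MISS (open row3); precharges=8
Acc 13: bank2 row0 -> HIT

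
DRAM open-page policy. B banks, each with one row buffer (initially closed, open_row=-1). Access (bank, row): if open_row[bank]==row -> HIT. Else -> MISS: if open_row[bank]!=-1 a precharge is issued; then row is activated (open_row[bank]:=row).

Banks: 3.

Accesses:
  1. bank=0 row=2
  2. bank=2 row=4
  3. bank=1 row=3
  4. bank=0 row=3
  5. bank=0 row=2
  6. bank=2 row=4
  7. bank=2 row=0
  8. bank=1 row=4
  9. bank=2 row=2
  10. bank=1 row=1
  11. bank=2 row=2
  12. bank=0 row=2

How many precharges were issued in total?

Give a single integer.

Answer: 6

Derivation:
Acc 1: bank0 row2 -> MISS (open row2); precharges=0
Acc 2: bank2 row4 -> MISS (open row4); precharges=0
Acc 3: bank1 row3 -> MISS (open row3); precharges=0
Acc 4: bank0 row3 -> MISS (open row3); precharges=1
Acc 5: bank0 row2 -> MISS (open row2); precharges=2
Acc 6: bank2 row4 -> HIT
Acc 7: bank2 row0 -> MISS (open row0); precharges=3
Acc 8: bank1 row4 -> MISS (open row4); precharges=4
Acc 9: bank2 row2 -> MISS (open row2); precharges=5
Acc 10: bank1 row1 -> MISS (open row1); precharges=6
Acc 11: bank2 row2 -> HIT
Acc 12: bank0 row2 -> HIT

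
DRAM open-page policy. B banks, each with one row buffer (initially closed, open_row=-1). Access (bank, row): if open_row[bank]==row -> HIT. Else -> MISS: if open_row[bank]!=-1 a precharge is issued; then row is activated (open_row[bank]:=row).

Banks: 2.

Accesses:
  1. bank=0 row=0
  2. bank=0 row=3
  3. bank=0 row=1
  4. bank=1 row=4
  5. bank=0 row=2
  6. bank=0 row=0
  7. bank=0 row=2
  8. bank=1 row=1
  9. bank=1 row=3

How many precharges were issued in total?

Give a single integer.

Answer: 7

Derivation:
Acc 1: bank0 row0 -> MISS (open row0); precharges=0
Acc 2: bank0 row3 -> MISS (open row3); precharges=1
Acc 3: bank0 row1 -> MISS (open row1); precharges=2
Acc 4: bank1 row4 -> MISS (open row4); precharges=2
Acc 5: bank0 row2 -> MISS (open row2); precharges=3
Acc 6: bank0 row0 -> MISS (open row0); precharges=4
Acc 7: bank0 row2 -> MISS (open row2); precharges=5
Acc 8: bank1 row1 -> MISS (open row1); precharges=6
Acc 9: bank1 row3 -> MISS (open row3); precharges=7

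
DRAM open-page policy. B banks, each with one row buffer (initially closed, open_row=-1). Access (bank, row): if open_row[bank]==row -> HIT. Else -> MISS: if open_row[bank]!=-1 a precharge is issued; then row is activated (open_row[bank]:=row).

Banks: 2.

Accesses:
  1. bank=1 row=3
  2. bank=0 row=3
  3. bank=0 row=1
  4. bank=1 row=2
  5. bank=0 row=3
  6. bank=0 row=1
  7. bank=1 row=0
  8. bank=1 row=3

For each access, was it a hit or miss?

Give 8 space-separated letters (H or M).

Acc 1: bank1 row3 -> MISS (open row3); precharges=0
Acc 2: bank0 row3 -> MISS (open row3); precharges=0
Acc 3: bank0 row1 -> MISS (open row1); precharges=1
Acc 4: bank1 row2 -> MISS (open row2); precharges=2
Acc 5: bank0 row3 -> MISS (open row3); precharges=3
Acc 6: bank0 row1 -> MISS (open row1); precharges=4
Acc 7: bank1 row0 -> MISS (open row0); precharges=5
Acc 8: bank1 row3 -> MISS (open row3); precharges=6

Answer: M M M M M M M M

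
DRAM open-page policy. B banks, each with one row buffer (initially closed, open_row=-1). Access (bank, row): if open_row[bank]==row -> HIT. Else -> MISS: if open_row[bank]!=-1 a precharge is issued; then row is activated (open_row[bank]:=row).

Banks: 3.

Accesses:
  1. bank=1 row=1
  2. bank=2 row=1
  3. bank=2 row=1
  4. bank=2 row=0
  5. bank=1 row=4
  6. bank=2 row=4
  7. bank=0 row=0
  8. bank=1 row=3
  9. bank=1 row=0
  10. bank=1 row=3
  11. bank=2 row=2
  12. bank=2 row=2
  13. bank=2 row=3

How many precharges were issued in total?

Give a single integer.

Answer: 8

Derivation:
Acc 1: bank1 row1 -> MISS (open row1); precharges=0
Acc 2: bank2 row1 -> MISS (open row1); precharges=0
Acc 3: bank2 row1 -> HIT
Acc 4: bank2 row0 -> MISS (open row0); precharges=1
Acc 5: bank1 row4 -> MISS (open row4); precharges=2
Acc 6: bank2 row4 -> MISS (open row4); precharges=3
Acc 7: bank0 row0 -> MISS (open row0); precharges=3
Acc 8: bank1 row3 -> MISS (open row3); precharges=4
Acc 9: bank1 row0 -> MISS (open row0); precharges=5
Acc 10: bank1 row3 -> MISS (open row3); precharges=6
Acc 11: bank2 row2 -> MISS (open row2); precharges=7
Acc 12: bank2 row2 -> HIT
Acc 13: bank2 row3 -> MISS (open row3); precharges=8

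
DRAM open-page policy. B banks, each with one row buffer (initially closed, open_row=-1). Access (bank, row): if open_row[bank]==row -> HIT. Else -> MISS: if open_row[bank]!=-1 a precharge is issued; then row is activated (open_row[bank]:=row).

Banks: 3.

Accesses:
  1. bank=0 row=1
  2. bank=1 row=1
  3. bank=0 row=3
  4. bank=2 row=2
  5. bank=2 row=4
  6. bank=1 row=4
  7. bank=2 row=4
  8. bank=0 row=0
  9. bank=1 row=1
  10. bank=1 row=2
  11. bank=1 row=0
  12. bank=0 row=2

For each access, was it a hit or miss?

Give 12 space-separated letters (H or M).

Answer: M M M M M M H M M M M M

Derivation:
Acc 1: bank0 row1 -> MISS (open row1); precharges=0
Acc 2: bank1 row1 -> MISS (open row1); precharges=0
Acc 3: bank0 row3 -> MISS (open row3); precharges=1
Acc 4: bank2 row2 -> MISS (open row2); precharges=1
Acc 5: bank2 row4 -> MISS (open row4); precharges=2
Acc 6: bank1 row4 -> MISS (open row4); precharges=3
Acc 7: bank2 row4 -> HIT
Acc 8: bank0 row0 -> MISS (open row0); precharges=4
Acc 9: bank1 row1 -> MISS (open row1); precharges=5
Acc 10: bank1 row2 -> MISS (open row2); precharges=6
Acc 11: bank1 row0 -> MISS (open row0); precharges=7
Acc 12: bank0 row2 -> MISS (open row2); precharges=8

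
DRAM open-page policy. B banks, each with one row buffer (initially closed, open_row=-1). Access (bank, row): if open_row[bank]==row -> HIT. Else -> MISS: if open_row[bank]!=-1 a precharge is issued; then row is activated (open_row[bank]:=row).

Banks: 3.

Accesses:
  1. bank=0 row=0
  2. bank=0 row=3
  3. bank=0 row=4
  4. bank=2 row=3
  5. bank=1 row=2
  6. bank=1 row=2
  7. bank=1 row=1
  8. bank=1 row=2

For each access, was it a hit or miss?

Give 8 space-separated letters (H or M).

Answer: M M M M M H M M

Derivation:
Acc 1: bank0 row0 -> MISS (open row0); precharges=0
Acc 2: bank0 row3 -> MISS (open row3); precharges=1
Acc 3: bank0 row4 -> MISS (open row4); precharges=2
Acc 4: bank2 row3 -> MISS (open row3); precharges=2
Acc 5: bank1 row2 -> MISS (open row2); precharges=2
Acc 6: bank1 row2 -> HIT
Acc 7: bank1 row1 -> MISS (open row1); precharges=3
Acc 8: bank1 row2 -> MISS (open row2); precharges=4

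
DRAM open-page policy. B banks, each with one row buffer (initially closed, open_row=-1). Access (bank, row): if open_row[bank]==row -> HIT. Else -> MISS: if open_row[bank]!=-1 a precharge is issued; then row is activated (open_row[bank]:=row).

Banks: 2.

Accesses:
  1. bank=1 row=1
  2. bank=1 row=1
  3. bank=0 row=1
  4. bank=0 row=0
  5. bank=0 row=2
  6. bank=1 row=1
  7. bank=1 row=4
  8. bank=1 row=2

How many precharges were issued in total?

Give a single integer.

Answer: 4

Derivation:
Acc 1: bank1 row1 -> MISS (open row1); precharges=0
Acc 2: bank1 row1 -> HIT
Acc 3: bank0 row1 -> MISS (open row1); precharges=0
Acc 4: bank0 row0 -> MISS (open row0); precharges=1
Acc 5: bank0 row2 -> MISS (open row2); precharges=2
Acc 6: bank1 row1 -> HIT
Acc 7: bank1 row4 -> MISS (open row4); precharges=3
Acc 8: bank1 row2 -> MISS (open row2); precharges=4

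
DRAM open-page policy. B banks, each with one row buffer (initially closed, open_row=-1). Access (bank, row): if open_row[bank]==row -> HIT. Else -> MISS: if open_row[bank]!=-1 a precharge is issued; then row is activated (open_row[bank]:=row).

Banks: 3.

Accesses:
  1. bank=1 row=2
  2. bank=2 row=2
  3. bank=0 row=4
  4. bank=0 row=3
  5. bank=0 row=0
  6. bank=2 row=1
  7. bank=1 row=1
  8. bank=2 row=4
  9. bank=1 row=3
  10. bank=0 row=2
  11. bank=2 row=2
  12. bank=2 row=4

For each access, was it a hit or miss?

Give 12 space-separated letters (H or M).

Acc 1: bank1 row2 -> MISS (open row2); precharges=0
Acc 2: bank2 row2 -> MISS (open row2); precharges=0
Acc 3: bank0 row4 -> MISS (open row4); precharges=0
Acc 4: bank0 row3 -> MISS (open row3); precharges=1
Acc 5: bank0 row0 -> MISS (open row0); precharges=2
Acc 6: bank2 row1 -> MISS (open row1); precharges=3
Acc 7: bank1 row1 -> MISS (open row1); precharges=4
Acc 8: bank2 row4 -> MISS (open row4); precharges=5
Acc 9: bank1 row3 -> MISS (open row3); precharges=6
Acc 10: bank0 row2 -> MISS (open row2); precharges=7
Acc 11: bank2 row2 -> MISS (open row2); precharges=8
Acc 12: bank2 row4 -> MISS (open row4); precharges=9

Answer: M M M M M M M M M M M M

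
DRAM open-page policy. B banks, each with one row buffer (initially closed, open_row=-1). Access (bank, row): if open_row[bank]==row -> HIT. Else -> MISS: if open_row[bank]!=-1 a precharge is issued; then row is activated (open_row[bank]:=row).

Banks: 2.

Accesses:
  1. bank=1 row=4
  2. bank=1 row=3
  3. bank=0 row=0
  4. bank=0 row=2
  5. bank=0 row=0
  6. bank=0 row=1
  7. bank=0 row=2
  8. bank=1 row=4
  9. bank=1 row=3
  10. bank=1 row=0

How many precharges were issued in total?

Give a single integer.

Acc 1: bank1 row4 -> MISS (open row4); precharges=0
Acc 2: bank1 row3 -> MISS (open row3); precharges=1
Acc 3: bank0 row0 -> MISS (open row0); precharges=1
Acc 4: bank0 row2 -> MISS (open row2); precharges=2
Acc 5: bank0 row0 -> MISS (open row0); precharges=3
Acc 6: bank0 row1 -> MISS (open row1); precharges=4
Acc 7: bank0 row2 -> MISS (open row2); precharges=5
Acc 8: bank1 row4 -> MISS (open row4); precharges=6
Acc 9: bank1 row3 -> MISS (open row3); precharges=7
Acc 10: bank1 row0 -> MISS (open row0); precharges=8

Answer: 8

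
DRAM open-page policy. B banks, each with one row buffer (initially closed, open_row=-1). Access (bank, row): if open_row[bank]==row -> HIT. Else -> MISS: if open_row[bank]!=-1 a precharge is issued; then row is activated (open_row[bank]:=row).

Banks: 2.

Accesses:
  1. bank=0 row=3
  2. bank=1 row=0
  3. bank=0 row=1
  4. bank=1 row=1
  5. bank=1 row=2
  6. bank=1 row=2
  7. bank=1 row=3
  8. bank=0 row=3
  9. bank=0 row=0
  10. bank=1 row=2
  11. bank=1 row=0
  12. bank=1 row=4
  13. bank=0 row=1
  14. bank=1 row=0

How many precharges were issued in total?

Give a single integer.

Answer: 11

Derivation:
Acc 1: bank0 row3 -> MISS (open row3); precharges=0
Acc 2: bank1 row0 -> MISS (open row0); precharges=0
Acc 3: bank0 row1 -> MISS (open row1); precharges=1
Acc 4: bank1 row1 -> MISS (open row1); precharges=2
Acc 5: bank1 row2 -> MISS (open row2); precharges=3
Acc 6: bank1 row2 -> HIT
Acc 7: bank1 row3 -> MISS (open row3); precharges=4
Acc 8: bank0 row3 -> MISS (open row3); precharges=5
Acc 9: bank0 row0 -> MISS (open row0); precharges=6
Acc 10: bank1 row2 -> MISS (open row2); precharges=7
Acc 11: bank1 row0 -> MISS (open row0); precharges=8
Acc 12: bank1 row4 -> MISS (open row4); precharges=9
Acc 13: bank0 row1 -> MISS (open row1); precharges=10
Acc 14: bank1 row0 -> MISS (open row0); precharges=11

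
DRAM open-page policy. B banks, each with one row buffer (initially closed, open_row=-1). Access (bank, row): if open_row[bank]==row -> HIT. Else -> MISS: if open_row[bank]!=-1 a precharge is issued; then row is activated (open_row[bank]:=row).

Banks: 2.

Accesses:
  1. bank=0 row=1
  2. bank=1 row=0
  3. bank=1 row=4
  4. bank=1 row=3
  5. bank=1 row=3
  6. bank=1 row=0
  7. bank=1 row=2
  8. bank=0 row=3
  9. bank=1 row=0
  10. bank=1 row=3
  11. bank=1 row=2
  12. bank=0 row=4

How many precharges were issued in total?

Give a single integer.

Acc 1: bank0 row1 -> MISS (open row1); precharges=0
Acc 2: bank1 row0 -> MISS (open row0); precharges=0
Acc 3: bank1 row4 -> MISS (open row4); precharges=1
Acc 4: bank1 row3 -> MISS (open row3); precharges=2
Acc 5: bank1 row3 -> HIT
Acc 6: bank1 row0 -> MISS (open row0); precharges=3
Acc 7: bank1 row2 -> MISS (open row2); precharges=4
Acc 8: bank0 row3 -> MISS (open row3); precharges=5
Acc 9: bank1 row0 -> MISS (open row0); precharges=6
Acc 10: bank1 row3 -> MISS (open row3); precharges=7
Acc 11: bank1 row2 -> MISS (open row2); precharges=8
Acc 12: bank0 row4 -> MISS (open row4); precharges=9

Answer: 9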